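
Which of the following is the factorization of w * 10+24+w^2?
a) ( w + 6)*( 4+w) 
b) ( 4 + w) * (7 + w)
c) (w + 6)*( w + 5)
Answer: a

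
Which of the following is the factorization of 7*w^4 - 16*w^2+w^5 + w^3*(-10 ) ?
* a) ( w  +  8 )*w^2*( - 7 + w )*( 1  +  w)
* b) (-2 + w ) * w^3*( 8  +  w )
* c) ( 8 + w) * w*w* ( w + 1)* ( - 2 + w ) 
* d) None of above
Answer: c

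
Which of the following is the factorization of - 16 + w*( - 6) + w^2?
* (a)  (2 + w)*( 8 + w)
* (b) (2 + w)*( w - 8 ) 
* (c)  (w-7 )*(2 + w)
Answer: b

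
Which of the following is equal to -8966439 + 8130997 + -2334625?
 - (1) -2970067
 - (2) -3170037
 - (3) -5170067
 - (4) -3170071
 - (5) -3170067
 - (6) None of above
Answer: 5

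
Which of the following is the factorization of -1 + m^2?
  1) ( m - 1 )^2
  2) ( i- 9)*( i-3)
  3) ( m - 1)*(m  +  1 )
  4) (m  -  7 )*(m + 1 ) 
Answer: 3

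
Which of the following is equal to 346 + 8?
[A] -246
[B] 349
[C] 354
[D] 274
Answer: C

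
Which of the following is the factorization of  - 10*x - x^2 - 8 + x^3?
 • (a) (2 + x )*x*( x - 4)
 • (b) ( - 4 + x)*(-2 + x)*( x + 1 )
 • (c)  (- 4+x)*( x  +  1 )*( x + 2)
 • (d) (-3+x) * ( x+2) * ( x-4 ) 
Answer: c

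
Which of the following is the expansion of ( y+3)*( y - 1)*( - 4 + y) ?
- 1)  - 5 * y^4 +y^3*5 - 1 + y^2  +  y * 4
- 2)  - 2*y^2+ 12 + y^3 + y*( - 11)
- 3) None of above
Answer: 2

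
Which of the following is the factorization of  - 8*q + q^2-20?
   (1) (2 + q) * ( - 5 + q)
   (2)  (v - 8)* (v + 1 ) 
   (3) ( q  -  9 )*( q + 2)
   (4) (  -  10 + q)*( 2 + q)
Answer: 4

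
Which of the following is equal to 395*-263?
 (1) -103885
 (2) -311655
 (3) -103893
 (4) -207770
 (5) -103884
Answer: 1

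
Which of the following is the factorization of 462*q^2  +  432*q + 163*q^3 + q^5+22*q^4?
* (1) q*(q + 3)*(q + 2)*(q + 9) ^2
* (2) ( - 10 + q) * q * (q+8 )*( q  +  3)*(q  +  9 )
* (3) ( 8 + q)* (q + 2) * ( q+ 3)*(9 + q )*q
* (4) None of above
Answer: 3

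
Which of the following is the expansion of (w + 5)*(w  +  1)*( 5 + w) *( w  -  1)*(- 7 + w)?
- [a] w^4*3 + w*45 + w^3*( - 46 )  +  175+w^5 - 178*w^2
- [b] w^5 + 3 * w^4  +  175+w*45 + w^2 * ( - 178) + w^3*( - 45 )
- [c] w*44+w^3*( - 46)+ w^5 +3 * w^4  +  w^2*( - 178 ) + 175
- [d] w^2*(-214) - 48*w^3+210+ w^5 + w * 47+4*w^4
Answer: a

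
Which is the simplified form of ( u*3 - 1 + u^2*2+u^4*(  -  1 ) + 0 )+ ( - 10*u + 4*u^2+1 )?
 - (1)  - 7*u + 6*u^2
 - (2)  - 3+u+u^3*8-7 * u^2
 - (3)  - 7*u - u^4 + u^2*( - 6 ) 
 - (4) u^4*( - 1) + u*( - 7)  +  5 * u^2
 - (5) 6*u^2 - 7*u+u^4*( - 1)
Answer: 5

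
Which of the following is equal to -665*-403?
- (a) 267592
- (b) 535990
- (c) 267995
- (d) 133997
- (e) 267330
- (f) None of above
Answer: c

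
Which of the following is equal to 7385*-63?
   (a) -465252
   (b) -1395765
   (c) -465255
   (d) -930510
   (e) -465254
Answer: c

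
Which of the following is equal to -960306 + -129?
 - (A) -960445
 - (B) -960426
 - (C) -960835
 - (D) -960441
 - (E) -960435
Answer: E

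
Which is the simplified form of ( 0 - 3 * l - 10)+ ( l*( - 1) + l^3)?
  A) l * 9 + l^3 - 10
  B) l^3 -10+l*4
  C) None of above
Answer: C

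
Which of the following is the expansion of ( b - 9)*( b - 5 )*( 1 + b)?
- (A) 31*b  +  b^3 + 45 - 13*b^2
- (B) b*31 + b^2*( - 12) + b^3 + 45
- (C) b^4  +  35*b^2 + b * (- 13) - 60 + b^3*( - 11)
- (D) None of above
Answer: A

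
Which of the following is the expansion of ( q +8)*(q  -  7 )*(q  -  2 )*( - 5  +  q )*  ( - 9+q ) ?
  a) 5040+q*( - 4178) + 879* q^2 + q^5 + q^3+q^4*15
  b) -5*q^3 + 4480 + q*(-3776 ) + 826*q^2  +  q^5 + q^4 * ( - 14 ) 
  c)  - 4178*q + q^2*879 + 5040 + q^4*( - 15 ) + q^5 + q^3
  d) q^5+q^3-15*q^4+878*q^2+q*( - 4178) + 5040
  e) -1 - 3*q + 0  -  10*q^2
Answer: c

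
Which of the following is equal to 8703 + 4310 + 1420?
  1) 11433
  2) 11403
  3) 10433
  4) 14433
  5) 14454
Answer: 4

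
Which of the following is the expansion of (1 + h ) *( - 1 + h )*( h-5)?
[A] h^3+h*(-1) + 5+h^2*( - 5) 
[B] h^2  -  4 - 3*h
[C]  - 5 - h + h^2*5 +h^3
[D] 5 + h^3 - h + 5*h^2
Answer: A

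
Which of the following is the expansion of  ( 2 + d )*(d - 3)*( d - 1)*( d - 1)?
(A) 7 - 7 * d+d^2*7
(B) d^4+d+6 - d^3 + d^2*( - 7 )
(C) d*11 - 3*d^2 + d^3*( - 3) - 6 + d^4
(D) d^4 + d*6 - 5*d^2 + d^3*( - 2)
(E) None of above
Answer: C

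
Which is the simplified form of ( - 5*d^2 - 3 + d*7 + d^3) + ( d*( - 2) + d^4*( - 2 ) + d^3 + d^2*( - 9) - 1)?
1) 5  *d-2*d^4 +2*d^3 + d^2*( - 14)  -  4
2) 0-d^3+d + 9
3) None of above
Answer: 1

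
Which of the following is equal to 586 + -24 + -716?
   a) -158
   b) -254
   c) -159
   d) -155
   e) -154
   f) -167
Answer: e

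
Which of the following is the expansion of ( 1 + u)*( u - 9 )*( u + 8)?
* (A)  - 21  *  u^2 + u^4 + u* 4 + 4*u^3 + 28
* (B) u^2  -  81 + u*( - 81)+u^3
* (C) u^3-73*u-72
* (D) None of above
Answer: C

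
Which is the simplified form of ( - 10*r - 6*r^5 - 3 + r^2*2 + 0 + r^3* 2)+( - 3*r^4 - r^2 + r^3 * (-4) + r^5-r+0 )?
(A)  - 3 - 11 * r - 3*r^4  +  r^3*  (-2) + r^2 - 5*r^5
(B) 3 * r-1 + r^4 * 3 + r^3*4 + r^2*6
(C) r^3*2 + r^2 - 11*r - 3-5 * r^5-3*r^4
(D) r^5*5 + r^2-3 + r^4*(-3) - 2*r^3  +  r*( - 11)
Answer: A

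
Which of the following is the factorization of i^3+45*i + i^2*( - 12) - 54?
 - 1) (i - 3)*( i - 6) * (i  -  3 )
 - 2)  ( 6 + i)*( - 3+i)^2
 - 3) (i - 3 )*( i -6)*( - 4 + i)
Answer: 1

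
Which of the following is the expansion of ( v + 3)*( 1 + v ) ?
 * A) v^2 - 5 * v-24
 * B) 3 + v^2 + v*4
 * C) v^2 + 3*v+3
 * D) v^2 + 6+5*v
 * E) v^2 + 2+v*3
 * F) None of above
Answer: B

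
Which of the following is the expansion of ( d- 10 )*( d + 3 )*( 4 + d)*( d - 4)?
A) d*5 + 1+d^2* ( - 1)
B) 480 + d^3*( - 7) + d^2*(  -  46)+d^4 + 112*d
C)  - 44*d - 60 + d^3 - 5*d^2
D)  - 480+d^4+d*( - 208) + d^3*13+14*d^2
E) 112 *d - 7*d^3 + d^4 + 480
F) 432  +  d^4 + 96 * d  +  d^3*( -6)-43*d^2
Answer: B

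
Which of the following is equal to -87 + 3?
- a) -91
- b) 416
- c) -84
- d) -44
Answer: c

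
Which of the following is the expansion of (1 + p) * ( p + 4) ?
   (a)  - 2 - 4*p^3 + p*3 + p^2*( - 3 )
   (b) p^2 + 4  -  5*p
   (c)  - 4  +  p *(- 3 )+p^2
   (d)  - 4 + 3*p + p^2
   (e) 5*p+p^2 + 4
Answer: e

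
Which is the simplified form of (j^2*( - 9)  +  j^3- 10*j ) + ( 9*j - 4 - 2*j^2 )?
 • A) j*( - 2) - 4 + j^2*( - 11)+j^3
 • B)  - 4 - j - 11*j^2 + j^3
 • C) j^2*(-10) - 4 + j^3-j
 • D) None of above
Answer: B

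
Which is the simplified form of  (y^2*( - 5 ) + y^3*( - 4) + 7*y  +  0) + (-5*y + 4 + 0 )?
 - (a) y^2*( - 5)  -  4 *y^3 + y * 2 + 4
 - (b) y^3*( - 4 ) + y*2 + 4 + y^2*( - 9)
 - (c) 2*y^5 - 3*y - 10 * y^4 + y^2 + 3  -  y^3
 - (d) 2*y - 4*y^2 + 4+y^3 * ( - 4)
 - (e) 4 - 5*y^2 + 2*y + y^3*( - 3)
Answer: a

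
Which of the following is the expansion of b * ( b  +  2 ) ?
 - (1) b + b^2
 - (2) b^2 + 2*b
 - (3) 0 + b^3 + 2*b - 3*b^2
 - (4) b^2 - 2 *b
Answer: 2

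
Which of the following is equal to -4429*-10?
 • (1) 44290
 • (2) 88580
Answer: 1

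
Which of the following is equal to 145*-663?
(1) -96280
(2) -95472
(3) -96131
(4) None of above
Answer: 4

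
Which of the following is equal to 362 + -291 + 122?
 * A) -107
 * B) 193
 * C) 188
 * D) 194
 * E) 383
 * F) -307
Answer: B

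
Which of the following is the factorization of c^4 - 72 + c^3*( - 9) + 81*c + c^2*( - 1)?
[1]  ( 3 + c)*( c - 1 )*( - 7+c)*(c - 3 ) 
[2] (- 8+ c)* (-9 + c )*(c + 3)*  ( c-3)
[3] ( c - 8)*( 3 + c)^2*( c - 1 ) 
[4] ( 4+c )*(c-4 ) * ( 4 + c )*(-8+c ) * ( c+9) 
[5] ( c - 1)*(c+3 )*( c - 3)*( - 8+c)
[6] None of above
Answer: 5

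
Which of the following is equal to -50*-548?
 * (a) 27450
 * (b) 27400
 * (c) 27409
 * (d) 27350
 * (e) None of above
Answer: b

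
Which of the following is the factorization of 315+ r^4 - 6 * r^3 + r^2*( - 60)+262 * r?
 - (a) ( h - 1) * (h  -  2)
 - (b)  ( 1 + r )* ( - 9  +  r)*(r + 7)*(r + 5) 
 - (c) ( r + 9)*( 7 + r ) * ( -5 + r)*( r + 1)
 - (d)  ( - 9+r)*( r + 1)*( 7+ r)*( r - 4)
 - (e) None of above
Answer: e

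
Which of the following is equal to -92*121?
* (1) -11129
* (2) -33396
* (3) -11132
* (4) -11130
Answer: 3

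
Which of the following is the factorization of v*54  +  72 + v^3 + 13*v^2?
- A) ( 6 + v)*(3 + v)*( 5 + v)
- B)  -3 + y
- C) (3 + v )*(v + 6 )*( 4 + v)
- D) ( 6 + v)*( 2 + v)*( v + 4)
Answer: C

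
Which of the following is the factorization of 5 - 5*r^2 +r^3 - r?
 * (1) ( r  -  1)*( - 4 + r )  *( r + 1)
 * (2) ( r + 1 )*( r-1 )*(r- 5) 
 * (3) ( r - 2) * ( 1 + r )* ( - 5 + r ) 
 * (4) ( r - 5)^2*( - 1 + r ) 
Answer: 2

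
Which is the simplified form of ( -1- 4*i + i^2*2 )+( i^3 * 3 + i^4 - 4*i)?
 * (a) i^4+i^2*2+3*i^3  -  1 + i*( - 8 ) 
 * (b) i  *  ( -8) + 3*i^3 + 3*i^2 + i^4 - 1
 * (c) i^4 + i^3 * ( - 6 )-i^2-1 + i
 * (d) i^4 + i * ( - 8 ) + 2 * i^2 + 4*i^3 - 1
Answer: a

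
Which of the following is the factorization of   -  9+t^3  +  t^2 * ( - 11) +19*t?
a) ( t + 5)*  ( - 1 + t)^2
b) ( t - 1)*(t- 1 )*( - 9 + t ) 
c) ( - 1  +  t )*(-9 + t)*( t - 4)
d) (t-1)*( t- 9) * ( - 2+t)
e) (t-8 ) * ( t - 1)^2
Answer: b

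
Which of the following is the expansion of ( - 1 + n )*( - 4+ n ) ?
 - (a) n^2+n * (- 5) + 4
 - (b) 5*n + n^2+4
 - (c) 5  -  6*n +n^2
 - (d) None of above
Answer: a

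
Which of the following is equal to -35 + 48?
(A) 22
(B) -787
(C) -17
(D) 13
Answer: D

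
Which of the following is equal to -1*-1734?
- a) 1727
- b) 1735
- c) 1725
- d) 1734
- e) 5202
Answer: d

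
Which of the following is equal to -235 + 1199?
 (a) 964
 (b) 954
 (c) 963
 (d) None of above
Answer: a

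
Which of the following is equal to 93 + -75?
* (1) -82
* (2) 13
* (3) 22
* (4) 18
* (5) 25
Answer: 4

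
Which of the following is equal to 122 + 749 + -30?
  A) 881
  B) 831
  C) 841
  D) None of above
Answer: C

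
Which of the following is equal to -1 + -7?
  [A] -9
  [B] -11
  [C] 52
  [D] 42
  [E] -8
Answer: E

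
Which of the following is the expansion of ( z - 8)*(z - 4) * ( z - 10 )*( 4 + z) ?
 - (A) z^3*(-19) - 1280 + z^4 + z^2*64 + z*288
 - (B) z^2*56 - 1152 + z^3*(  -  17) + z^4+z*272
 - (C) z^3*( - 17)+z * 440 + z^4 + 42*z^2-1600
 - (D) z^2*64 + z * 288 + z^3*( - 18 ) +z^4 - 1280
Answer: D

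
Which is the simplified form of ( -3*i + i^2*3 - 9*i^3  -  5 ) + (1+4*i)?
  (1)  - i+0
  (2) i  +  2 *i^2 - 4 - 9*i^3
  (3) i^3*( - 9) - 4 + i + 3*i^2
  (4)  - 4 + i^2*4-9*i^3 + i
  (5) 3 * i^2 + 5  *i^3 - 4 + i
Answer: 3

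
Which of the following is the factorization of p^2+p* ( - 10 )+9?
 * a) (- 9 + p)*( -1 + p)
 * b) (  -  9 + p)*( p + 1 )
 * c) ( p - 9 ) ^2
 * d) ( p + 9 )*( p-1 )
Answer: a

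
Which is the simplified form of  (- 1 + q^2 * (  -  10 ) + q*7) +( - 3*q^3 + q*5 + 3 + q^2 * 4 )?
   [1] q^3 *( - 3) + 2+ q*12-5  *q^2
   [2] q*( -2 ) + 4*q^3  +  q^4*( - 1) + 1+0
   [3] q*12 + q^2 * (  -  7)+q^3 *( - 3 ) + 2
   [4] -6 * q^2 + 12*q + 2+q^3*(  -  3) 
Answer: 4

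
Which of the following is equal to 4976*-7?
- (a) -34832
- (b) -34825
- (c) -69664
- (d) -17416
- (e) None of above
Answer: a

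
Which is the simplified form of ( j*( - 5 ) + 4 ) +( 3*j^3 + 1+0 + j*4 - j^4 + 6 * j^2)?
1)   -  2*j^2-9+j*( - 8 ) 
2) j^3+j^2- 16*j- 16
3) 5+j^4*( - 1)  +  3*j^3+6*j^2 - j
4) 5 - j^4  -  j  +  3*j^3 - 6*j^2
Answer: 3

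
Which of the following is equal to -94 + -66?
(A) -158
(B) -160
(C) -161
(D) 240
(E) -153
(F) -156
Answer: B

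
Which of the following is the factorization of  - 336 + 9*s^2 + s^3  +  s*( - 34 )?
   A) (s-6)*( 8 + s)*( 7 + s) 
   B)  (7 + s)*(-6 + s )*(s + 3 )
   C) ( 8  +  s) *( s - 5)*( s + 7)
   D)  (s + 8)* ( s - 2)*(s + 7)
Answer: A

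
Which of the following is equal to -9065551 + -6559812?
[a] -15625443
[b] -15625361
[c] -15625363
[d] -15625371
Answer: c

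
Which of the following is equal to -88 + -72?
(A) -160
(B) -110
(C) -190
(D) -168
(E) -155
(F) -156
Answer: A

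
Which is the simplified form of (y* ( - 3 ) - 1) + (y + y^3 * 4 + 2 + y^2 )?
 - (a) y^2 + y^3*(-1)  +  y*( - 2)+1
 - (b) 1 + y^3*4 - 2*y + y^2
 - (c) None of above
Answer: b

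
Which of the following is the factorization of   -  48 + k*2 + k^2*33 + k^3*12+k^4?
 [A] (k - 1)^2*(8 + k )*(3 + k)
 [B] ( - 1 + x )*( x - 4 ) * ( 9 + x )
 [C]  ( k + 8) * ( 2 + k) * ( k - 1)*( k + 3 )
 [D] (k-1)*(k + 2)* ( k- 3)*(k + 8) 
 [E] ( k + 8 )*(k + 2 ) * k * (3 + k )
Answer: C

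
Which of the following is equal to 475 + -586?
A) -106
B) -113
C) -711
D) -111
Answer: D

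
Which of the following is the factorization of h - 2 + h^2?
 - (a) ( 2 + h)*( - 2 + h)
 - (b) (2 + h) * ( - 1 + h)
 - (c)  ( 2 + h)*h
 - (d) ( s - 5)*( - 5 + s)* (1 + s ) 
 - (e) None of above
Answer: b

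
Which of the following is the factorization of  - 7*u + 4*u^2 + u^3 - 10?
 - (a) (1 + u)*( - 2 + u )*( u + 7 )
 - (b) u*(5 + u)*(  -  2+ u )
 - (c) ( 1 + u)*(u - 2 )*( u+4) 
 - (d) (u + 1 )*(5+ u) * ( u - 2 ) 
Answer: d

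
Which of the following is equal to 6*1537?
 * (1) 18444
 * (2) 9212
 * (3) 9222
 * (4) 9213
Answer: 3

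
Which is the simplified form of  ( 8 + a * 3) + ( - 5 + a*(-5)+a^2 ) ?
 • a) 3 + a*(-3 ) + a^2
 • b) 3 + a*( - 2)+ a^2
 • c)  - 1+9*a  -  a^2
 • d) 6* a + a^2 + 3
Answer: b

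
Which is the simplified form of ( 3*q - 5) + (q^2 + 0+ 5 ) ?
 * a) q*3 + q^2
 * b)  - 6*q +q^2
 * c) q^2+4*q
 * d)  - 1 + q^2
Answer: a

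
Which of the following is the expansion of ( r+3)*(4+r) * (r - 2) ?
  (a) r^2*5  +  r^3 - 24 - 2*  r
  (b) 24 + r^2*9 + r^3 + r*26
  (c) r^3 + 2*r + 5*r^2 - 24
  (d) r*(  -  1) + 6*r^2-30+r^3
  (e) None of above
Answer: a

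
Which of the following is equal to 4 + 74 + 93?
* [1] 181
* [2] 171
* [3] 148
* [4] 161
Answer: 2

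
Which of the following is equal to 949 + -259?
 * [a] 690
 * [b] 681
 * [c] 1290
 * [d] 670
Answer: a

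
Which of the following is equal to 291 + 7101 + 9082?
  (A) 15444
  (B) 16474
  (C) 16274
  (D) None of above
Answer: B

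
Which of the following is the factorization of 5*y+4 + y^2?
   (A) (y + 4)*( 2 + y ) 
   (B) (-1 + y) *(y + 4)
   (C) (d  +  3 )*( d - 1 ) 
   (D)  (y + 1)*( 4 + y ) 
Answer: D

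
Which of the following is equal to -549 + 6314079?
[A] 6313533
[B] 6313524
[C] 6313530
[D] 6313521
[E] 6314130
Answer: C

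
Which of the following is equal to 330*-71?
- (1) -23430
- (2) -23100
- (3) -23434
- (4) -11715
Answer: 1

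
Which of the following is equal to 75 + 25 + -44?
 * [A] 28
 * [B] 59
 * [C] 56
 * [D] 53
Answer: C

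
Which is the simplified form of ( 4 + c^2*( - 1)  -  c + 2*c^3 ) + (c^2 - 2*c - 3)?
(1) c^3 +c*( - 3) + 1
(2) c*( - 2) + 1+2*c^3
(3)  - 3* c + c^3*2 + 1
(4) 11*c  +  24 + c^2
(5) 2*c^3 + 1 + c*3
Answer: 3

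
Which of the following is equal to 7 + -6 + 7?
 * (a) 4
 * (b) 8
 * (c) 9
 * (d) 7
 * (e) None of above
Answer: b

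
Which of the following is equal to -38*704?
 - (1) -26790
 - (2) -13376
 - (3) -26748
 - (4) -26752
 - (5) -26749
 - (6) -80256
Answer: 4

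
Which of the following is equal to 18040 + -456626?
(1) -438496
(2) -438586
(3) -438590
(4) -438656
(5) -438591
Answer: 2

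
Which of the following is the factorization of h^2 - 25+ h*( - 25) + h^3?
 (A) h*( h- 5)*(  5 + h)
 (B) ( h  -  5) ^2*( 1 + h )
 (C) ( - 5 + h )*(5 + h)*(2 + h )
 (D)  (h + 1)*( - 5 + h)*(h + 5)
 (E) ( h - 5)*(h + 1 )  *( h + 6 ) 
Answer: D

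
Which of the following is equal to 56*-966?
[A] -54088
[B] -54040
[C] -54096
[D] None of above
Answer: C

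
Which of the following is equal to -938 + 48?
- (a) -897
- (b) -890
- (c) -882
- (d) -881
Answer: b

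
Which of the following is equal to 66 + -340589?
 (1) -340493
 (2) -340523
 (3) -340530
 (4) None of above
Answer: 2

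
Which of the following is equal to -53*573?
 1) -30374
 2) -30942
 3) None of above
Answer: 3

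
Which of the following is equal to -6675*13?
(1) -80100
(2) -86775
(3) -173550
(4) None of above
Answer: 2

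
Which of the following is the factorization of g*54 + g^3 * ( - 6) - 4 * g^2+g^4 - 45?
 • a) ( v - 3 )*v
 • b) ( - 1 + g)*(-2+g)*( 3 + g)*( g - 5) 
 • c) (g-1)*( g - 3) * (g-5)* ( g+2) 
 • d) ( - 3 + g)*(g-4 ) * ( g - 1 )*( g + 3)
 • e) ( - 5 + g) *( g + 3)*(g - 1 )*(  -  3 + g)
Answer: e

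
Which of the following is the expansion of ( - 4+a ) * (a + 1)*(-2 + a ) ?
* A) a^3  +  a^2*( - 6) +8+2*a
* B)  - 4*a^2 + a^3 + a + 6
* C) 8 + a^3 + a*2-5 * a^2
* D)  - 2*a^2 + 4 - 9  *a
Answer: C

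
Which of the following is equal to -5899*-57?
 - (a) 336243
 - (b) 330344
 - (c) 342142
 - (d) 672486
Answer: a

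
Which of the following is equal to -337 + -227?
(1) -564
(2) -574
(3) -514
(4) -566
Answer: 1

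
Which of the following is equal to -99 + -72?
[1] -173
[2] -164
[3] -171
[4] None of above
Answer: 3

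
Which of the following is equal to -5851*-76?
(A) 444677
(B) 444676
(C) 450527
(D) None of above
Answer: B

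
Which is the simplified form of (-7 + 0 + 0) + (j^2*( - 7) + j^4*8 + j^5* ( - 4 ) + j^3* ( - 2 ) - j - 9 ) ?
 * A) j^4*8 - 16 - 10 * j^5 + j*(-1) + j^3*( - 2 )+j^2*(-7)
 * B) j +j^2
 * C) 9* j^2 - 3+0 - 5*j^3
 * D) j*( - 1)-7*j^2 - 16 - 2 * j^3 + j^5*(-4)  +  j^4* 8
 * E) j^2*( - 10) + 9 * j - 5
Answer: D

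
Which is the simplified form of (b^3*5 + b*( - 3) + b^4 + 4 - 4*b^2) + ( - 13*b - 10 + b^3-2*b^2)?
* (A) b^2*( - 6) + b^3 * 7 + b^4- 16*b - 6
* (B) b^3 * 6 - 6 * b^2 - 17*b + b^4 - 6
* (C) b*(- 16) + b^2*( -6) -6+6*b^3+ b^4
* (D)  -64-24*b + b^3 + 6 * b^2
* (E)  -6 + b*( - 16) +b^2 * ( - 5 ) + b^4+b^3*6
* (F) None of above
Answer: C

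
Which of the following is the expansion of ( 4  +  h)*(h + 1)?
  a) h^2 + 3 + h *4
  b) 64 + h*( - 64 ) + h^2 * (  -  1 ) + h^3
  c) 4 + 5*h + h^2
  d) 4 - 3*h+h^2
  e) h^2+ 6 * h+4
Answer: c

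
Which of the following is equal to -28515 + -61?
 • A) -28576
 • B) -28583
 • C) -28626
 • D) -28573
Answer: A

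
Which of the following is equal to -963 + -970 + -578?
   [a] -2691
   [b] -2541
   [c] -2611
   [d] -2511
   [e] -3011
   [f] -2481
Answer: d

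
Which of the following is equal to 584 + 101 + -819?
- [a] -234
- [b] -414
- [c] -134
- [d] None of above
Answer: c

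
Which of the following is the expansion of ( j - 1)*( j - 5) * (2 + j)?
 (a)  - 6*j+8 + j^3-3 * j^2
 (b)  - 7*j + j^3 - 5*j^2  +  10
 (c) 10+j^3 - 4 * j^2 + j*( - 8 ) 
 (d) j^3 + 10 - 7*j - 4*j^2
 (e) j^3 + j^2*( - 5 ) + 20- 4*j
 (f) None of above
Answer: d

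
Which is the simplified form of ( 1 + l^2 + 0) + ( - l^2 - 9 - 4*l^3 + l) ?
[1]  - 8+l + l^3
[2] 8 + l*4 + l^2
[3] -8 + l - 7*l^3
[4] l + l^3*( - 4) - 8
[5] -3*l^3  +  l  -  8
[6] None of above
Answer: 4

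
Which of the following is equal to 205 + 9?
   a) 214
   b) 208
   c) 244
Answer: a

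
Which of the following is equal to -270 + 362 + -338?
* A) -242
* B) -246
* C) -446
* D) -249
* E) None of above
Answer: B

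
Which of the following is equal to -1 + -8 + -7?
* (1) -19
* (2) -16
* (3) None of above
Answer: 2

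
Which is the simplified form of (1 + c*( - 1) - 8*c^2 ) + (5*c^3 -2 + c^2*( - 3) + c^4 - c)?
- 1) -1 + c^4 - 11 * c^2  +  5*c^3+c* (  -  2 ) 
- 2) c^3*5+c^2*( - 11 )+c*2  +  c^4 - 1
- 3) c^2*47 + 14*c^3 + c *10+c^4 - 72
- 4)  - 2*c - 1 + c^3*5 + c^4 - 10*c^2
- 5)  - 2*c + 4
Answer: 1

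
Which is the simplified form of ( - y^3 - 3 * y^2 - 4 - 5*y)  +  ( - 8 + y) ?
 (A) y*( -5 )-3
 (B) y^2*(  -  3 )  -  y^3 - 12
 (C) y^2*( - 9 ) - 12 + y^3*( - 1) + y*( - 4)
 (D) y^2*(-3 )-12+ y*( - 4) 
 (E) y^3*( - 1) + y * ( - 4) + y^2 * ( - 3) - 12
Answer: E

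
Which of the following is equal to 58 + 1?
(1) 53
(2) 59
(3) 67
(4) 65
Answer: 2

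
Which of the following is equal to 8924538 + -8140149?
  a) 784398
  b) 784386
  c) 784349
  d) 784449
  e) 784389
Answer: e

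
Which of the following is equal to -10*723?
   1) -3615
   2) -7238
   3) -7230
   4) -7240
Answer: 3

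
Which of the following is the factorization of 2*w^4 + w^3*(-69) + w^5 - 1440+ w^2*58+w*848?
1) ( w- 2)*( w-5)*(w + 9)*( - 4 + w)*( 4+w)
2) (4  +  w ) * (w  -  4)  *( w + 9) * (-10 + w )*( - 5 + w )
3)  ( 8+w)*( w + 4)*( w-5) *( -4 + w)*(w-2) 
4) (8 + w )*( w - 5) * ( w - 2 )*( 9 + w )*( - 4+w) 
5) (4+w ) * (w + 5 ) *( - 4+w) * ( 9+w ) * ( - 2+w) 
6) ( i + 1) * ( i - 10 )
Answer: 1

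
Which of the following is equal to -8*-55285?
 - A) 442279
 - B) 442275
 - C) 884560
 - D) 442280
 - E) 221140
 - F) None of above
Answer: D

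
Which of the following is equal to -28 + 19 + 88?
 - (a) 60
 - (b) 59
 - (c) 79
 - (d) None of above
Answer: c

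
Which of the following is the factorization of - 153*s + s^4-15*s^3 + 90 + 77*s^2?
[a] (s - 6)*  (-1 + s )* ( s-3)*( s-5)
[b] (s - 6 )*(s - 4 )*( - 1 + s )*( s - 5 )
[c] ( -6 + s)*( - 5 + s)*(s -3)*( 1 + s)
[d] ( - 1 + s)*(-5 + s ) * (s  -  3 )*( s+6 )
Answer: a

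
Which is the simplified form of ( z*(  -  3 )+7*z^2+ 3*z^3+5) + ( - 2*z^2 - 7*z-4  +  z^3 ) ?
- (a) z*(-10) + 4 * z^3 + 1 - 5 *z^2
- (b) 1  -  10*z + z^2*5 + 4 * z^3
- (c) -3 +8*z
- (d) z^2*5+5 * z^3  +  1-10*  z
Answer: b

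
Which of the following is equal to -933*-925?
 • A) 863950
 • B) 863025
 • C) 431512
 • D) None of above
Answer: B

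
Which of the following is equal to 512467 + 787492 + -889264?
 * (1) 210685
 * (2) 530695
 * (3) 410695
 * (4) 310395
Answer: 3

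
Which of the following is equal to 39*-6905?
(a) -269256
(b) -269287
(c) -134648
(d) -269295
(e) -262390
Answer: d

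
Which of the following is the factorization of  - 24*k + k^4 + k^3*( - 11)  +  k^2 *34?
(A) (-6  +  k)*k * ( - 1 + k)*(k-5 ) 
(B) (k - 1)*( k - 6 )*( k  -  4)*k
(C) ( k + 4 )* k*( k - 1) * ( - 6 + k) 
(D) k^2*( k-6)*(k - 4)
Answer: B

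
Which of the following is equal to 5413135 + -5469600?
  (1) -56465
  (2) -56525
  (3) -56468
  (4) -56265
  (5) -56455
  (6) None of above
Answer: 1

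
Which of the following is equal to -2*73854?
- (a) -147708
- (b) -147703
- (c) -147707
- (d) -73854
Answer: a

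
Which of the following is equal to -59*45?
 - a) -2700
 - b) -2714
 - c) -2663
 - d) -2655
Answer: d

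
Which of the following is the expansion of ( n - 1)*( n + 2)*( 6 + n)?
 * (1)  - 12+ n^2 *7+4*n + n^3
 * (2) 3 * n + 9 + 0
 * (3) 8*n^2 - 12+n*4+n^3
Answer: 1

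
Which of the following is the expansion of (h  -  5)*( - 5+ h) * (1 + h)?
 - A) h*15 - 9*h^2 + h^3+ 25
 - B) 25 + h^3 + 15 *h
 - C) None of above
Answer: A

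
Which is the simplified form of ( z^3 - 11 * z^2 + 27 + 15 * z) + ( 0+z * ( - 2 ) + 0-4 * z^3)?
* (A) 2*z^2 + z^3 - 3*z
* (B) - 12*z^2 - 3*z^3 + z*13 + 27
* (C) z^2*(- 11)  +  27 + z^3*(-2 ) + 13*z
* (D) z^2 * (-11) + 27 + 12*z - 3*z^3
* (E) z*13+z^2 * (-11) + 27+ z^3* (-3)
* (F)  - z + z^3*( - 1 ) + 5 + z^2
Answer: E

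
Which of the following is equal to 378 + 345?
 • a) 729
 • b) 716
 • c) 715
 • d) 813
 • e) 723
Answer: e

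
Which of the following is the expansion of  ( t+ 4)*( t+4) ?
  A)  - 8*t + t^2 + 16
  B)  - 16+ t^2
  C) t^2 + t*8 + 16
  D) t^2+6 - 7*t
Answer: C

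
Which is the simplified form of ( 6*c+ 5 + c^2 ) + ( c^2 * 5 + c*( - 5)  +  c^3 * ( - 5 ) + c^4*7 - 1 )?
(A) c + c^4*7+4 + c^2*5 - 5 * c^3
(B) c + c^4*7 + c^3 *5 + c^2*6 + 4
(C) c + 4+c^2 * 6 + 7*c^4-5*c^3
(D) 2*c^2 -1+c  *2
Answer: C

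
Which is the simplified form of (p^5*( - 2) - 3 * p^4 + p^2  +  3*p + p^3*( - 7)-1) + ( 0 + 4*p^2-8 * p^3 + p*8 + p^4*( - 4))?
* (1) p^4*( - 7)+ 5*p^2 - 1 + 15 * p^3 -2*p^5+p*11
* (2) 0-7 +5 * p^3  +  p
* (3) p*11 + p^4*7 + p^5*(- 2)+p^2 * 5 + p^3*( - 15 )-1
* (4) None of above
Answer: 4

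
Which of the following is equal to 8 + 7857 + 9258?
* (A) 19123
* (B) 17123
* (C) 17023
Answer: B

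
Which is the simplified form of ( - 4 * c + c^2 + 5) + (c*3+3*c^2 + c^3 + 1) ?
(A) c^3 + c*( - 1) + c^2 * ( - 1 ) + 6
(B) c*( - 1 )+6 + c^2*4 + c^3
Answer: B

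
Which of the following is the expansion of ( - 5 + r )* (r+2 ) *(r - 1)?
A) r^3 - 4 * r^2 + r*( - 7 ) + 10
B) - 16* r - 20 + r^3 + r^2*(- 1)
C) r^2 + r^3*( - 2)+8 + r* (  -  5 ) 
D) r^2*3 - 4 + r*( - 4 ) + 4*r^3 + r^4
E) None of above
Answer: A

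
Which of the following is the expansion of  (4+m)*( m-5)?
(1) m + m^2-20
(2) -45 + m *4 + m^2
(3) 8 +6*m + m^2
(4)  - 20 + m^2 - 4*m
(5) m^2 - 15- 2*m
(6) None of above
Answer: 6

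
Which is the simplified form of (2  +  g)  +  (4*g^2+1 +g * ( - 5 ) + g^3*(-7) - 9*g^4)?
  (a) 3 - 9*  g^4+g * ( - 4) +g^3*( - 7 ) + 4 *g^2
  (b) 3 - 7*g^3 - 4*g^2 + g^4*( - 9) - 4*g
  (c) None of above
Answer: a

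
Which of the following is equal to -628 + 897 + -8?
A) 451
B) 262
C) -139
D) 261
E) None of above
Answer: D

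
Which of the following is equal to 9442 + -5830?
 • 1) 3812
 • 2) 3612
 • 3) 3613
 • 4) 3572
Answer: 2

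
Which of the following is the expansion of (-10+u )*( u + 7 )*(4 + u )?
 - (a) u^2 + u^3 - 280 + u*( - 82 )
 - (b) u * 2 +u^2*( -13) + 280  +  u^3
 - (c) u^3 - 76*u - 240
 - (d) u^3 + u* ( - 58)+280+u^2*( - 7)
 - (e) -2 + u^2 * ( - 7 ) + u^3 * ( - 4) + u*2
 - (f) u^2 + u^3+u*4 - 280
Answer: a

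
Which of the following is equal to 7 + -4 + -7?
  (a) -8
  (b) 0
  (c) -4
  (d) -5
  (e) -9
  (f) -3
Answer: c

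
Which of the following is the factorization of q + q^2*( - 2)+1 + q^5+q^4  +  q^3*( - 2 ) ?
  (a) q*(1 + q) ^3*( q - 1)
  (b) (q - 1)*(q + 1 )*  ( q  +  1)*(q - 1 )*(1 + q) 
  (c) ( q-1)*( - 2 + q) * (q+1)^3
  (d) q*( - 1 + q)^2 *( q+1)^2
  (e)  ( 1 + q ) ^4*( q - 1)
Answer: b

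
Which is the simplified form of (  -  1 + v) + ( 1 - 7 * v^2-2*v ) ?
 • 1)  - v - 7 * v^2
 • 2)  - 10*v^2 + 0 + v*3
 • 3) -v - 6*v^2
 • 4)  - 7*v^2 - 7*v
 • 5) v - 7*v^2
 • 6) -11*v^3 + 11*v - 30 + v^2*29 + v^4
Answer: 1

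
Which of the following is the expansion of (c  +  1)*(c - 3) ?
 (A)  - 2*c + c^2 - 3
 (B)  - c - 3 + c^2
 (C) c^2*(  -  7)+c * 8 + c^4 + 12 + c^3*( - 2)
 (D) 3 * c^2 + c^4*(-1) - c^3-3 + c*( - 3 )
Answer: A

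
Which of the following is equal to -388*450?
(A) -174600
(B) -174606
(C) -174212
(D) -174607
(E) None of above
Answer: A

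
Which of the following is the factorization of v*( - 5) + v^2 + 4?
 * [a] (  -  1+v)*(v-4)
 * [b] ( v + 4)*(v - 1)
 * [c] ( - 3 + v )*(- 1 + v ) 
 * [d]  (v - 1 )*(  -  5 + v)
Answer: a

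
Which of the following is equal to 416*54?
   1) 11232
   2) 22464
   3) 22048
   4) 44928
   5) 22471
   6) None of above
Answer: 2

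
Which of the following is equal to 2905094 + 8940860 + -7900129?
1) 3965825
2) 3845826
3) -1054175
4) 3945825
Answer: 4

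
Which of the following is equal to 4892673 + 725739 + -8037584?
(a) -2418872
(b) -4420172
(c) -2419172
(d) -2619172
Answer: c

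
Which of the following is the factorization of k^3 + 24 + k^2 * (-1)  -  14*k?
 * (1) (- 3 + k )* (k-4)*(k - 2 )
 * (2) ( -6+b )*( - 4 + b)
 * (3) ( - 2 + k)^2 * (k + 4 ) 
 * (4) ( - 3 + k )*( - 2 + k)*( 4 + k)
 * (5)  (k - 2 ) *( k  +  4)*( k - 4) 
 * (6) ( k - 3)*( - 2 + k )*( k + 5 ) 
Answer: 4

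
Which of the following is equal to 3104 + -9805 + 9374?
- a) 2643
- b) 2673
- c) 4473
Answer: b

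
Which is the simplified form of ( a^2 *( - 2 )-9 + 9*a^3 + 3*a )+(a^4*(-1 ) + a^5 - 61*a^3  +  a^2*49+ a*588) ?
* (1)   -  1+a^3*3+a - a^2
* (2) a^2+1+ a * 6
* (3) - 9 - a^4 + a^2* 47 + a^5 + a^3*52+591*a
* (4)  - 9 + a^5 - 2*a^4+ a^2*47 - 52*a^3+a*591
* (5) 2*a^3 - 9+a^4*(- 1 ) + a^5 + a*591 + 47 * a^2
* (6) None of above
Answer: 6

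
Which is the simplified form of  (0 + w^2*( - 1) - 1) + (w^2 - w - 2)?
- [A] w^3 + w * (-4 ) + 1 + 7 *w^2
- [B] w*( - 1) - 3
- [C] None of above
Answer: B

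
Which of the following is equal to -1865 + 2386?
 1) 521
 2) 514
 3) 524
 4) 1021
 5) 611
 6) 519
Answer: 1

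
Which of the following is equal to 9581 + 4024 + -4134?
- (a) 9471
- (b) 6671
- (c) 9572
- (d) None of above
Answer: a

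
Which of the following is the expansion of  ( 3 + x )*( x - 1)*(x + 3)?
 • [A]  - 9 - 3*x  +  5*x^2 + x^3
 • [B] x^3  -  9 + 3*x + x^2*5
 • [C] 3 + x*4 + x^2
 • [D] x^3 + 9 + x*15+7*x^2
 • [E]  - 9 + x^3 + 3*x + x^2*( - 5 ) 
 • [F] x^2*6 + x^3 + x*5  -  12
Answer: B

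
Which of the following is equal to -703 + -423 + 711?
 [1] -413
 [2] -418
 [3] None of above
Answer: 3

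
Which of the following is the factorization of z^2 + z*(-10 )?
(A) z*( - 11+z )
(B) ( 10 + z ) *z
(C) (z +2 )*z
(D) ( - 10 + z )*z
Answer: D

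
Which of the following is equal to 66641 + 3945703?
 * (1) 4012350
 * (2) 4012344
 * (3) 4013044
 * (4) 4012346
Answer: 2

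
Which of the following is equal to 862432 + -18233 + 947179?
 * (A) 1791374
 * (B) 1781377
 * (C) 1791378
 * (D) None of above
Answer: C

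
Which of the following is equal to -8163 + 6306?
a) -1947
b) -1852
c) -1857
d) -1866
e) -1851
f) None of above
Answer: c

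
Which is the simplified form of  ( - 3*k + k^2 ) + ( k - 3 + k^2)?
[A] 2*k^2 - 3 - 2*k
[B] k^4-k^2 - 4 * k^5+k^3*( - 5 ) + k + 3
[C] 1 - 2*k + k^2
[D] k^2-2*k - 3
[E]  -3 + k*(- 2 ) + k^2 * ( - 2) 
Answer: A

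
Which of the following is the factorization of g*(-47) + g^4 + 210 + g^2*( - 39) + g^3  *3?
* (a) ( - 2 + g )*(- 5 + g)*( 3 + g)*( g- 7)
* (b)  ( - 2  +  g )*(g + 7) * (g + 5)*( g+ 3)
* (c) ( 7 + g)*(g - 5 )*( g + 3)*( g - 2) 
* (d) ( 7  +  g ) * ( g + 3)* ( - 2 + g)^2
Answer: c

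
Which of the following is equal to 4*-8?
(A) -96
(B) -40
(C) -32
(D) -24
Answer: C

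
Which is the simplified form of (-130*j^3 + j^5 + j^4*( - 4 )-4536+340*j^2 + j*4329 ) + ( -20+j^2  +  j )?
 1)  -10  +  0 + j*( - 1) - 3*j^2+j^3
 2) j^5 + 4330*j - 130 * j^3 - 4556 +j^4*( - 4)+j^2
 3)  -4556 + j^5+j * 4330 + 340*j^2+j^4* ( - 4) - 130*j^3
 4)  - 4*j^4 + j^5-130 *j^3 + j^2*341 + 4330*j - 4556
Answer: 4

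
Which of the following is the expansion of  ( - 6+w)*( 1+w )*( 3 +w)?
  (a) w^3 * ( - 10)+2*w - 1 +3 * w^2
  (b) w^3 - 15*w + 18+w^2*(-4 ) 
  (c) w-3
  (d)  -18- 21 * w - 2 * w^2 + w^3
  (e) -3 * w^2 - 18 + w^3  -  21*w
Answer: d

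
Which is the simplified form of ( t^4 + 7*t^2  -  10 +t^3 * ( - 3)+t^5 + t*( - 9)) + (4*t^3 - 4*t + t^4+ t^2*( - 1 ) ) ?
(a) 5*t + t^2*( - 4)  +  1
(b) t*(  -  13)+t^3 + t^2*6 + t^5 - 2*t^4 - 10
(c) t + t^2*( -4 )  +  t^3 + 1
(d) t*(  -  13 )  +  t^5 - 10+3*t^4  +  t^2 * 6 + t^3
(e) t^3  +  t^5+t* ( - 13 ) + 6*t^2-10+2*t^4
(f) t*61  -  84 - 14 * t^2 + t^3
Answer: e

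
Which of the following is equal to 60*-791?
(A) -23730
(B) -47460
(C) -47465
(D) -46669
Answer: B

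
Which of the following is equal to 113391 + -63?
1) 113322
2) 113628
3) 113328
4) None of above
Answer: 3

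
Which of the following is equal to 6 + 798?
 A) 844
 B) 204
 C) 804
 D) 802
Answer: C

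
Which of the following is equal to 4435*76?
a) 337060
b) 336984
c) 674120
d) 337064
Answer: a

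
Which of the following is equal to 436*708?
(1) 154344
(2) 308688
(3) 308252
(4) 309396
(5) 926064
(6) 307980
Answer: 2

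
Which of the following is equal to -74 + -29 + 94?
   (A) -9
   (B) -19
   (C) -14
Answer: A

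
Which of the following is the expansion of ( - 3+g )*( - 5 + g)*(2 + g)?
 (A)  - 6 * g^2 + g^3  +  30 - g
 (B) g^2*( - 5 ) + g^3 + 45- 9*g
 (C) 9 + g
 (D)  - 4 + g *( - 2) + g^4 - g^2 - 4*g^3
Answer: A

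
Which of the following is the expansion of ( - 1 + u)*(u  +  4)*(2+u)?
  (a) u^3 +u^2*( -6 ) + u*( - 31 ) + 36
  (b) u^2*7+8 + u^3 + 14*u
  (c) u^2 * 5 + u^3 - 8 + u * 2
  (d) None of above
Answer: c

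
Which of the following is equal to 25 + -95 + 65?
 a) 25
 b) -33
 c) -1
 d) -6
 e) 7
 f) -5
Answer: f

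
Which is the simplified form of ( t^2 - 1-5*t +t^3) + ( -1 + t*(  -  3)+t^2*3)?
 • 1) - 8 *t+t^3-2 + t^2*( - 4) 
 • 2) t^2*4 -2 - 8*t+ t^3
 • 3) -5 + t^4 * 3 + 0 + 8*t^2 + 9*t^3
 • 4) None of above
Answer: 2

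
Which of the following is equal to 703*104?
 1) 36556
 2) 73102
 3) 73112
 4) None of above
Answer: 3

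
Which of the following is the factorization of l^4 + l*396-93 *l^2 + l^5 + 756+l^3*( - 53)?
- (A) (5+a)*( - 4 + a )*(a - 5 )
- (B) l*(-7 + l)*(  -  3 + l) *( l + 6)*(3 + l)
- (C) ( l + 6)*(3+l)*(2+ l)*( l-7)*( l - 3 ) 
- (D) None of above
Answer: C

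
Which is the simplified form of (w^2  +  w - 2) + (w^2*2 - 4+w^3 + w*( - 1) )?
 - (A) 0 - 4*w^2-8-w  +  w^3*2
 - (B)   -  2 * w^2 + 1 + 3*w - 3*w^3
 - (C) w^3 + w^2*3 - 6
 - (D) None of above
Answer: C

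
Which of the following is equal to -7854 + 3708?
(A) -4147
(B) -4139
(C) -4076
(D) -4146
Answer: D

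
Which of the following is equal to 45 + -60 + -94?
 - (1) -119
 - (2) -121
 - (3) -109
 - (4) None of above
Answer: 3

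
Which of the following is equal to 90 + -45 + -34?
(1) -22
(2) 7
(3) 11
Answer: 3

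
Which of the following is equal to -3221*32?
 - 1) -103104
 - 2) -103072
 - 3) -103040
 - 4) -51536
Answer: 2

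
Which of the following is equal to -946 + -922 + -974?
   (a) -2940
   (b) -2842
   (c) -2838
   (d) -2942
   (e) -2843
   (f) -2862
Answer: b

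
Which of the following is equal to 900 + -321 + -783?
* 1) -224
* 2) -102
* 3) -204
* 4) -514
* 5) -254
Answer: 3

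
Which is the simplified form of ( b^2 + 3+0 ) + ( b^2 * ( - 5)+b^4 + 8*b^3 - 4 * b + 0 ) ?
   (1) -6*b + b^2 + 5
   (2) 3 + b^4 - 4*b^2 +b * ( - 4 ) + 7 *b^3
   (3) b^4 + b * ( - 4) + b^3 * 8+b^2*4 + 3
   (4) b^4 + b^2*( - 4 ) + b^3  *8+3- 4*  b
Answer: 4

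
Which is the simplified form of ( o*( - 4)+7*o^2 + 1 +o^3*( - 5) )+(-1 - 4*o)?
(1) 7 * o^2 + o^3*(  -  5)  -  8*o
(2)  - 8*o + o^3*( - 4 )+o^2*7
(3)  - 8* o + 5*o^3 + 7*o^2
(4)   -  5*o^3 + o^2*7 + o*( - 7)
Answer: 1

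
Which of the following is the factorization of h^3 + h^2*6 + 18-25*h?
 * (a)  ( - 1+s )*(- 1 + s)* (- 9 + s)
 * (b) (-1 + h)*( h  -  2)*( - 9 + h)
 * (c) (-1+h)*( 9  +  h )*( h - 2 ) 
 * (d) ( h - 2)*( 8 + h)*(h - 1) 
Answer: c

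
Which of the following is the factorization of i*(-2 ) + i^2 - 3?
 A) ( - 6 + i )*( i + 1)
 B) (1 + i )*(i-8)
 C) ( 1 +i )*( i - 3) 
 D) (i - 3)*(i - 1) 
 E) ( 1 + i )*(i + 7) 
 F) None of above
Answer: C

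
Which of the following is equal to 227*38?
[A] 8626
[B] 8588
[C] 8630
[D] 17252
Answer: A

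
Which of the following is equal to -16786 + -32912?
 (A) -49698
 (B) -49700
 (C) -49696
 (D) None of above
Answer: A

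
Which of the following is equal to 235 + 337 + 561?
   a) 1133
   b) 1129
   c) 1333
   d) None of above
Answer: a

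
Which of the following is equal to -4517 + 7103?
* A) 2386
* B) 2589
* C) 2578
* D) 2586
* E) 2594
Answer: D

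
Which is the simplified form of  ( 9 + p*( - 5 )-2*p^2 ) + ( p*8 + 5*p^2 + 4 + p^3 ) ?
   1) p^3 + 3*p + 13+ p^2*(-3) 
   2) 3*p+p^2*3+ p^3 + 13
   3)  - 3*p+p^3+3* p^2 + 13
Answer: 2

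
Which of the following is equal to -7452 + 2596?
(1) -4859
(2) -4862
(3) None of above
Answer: 3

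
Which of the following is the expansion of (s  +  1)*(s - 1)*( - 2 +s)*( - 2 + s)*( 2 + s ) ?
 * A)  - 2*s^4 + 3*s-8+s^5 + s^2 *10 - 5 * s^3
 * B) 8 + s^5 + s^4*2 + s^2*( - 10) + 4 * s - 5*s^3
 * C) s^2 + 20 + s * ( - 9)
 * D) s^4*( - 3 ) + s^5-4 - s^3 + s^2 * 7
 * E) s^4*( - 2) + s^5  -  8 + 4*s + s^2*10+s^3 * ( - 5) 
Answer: E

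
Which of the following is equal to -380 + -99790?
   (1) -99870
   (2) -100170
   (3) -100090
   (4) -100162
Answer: 2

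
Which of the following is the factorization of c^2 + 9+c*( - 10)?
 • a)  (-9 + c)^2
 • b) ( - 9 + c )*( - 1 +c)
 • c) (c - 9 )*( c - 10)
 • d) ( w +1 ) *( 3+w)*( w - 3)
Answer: b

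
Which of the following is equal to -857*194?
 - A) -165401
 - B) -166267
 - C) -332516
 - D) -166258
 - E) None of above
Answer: D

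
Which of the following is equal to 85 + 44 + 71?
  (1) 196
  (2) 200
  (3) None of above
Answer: 2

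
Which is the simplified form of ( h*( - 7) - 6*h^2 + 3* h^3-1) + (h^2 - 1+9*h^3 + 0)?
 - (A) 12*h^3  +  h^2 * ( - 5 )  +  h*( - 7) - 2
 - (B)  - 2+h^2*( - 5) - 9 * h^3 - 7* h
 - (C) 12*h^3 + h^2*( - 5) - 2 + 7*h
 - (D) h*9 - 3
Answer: A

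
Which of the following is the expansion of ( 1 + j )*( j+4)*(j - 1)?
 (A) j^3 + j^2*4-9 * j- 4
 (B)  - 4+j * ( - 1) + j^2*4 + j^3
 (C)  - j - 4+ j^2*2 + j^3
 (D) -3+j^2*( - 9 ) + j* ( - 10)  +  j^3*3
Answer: B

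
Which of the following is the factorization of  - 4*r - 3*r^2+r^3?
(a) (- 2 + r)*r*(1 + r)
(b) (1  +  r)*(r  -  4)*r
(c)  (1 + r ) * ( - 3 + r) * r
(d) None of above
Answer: b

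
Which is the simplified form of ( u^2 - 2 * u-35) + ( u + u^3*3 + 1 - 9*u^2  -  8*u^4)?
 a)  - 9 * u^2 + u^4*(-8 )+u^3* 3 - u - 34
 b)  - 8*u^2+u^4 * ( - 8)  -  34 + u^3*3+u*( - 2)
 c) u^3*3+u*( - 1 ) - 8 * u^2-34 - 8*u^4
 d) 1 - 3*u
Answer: c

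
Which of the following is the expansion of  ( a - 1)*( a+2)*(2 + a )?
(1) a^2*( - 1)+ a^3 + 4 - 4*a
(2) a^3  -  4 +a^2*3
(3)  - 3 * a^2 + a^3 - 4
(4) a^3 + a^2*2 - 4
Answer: 2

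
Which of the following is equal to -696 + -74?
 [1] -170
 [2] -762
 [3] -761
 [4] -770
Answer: 4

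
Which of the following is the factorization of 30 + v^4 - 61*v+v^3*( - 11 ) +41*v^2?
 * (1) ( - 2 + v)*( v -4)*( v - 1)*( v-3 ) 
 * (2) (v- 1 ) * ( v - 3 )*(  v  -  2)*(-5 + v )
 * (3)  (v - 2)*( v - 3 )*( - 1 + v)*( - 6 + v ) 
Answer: 2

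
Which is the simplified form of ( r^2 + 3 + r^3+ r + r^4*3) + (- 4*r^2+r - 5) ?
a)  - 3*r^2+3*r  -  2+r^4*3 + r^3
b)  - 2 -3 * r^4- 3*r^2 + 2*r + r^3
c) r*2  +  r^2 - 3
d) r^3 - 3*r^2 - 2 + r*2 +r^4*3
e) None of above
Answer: d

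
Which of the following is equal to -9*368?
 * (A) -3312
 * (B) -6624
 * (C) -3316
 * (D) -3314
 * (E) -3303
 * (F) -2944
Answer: A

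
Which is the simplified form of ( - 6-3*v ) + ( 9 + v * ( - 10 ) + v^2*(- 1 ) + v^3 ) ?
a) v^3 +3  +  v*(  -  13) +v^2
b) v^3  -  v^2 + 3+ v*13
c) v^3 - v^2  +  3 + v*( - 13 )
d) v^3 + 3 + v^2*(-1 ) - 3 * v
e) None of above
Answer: c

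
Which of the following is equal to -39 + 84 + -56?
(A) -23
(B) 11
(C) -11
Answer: C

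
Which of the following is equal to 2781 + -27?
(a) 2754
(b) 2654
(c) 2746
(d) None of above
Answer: a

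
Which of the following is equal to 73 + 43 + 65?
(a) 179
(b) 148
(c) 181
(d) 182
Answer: c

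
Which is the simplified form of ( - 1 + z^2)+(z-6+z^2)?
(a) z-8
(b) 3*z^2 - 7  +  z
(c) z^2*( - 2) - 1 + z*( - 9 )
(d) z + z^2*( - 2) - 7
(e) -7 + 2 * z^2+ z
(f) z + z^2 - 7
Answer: e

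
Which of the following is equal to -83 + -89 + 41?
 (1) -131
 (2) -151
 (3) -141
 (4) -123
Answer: 1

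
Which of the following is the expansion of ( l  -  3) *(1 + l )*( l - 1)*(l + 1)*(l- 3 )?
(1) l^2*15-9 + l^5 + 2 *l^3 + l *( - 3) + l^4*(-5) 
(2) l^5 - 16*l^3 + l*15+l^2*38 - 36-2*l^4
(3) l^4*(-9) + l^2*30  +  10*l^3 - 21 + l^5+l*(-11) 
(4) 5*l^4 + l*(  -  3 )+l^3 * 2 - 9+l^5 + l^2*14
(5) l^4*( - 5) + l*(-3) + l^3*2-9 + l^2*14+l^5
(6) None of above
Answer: 5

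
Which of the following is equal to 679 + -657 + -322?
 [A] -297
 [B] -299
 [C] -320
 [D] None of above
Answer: D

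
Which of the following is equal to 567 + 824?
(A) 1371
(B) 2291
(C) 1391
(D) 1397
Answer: C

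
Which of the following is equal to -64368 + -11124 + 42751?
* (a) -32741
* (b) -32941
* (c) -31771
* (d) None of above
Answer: a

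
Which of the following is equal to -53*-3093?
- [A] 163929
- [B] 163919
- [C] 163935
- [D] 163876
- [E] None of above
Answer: A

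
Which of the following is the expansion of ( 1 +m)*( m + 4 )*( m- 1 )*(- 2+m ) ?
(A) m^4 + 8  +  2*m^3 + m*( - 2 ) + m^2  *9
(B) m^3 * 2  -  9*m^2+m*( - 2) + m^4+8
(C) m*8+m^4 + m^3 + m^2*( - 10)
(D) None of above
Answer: B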